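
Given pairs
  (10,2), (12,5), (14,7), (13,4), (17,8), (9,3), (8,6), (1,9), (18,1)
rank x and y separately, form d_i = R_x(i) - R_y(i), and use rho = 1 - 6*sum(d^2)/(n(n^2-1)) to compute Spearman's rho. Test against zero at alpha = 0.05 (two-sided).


Step 1: Rank x and y separately (midranks; no ties here).
rank(x): 10->4, 12->5, 14->7, 13->6, 17->8, 9->3, 8->2, 1->1, 18->9
rank(y): 2->2, 5->5, 7->7, 4->4, 8->8, 3->3, 6->6, 9->9, 1->1
Step 2: d_i = R_x(i) - R_y(i); compute d_i^2.
  (4-2)^2=4, (5-5)^2=0, (7-7)^2=0, (6-4)^2=4, (8-8)^2=0, (3-3)^2=0, (2-6)^2=16, (1-9)^2=64, (9-1)^2=64
sum(d^2) = 152.
Step 3: rho = 1 - 6*152 / (9*(9^2 - 1)) = 1 - 912/720 = -0.266667.
Step 4: Under H0, t = rho * sqrt((n-2)/(1-rho^2)) = -0.7320 ~ t(7).
Step 5: Two-sided p-value from the t-distribution with 7 df = 0.487922.
Step 6: alpha = 0.05. fail to reject H0.

rho = -0.2667, p = 0.487922, fail to reject H0 at alpha = 0.05.


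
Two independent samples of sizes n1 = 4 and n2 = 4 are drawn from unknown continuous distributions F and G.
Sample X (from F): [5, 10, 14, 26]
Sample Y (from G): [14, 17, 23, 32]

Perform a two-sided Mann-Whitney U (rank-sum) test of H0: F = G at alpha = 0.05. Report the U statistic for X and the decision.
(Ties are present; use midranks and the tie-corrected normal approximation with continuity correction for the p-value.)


Step 1: Combine and sort all 8 observations; assign midranks.
sorted (value, group): (5,X), (10,X), (14,X), (14,Y), (17,Y), (23,Y), (26,X), (32,Y)
ranks: 5->1, 10->2, 14->3.5, 14->3.5, 17->5, 23->6, 26->7, 32->8
Step 2: Rank sum for X: R1 = 1 + 2 + 3.5 + 7 = 13.5.
Step 3: U_X = R1 - n1(n1+1)/2 = 13.5 - 4*5/2 = 13.5 - 10 = 3.5.
       U_Y = n1*n2 - U_X = 16 - 3.5 = 12.5.
Step 4: Ties are present, so use the tie-corrected normal approximation (with continuity correction) for the p-value.
Step 5: p-value = 0.245383; compare to alpha = 0.05. fail to reject H0.

U_X = 3.5, p = 0.245383, fail to reject H0 at alpha = 0.05.


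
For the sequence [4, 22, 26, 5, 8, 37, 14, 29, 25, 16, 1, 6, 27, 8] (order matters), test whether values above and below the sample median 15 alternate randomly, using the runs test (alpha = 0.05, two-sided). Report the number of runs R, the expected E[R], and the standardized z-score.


Step 1: Compute median = 15; label A = above, B = below.
Labels in order: BAABBABAAABBAB  (n_A = 7, n_B = 7)
Step 2: Count runs R = 9.
Step 3: Under H0 (random ordering), E[R] = 2*n_A*n_B/(n_A+n_B) + 1 = 2*7*7/14 + 1 = 8.0000.
        Var[R] = 2*n_A*n_B*(2*n_A*n_B - n_A - n_B) / ((n_A+n_B)^2 * (n_A+n_B-1)) = 8232/2548 = 3.2308.
        SD[R] = 1.7974.
Step 4: Continuity-corrected z = (R - 0.5 - E[R]) / SD[R] = (9 - 0.5 - 8.0000) / 1.7974 = 0.2782.
Step 5: Two-sided p-value via normal approximation = 2*(1 - Phi(|z|)) = 0.780879.
Step 6: alpha = 0.05. fail to reject H0.

R = 9, z = 0.2782, p = 0.780879, fail to reject H0.


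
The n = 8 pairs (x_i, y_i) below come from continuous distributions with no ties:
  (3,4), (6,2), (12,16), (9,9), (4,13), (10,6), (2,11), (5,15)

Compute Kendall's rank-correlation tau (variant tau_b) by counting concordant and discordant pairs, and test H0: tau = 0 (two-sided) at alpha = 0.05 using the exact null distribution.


Step 1: Enumerate the 28 unordered pairs (i,j) with i<j and classify each by sign(x_j-x_i) * sign(y_j-y_i).
  (1,2):dx=+3,dy=-2->D; (1,3):dx=+9,dy=+12->C; (1,4):dx=+6,dy=+5->C; (1,5):dx=+1,dy=+9->C
  (1,6):dx=+7,dy=+2->C; (1,7):dx=-1,dy=+7->D; (1,8):dx=+2,dy=+11->C; (2,3):dx=+6,dy=+14->C
  (2,4):dx=+3,dy=+7->C; (2,5):dx=-2,dy=+11->D; (2,6):dx=+4,dy=+4->C; (2,7):dx=-4,dy=+9->D
  (2,8):dx=-1,dy=+13->D; (3,4):dx=-3,dy=-7->C; (3,5):dx=-8,dy=-3->C; (3,6):dx=-2,dy=-10->C
  (3,7):dx=-10,dy=-5->C; (3,8):dx=-7,dy=-1->C; (4,5):dx=-5,dy=+4->D; (4,6):dx=+1,dy=-3->D
  (4,7):dx=-7,dy=+2->D; (4,8):dx=-4,dy=+6->D; (5,6):dx=+6,dy=-7->D; (5,7):dx=-2,dy=-2->C
  (5,8):dx=+1,dy=+2->C; (6,7):dx=-8,dy=+5->D; (6,8):dx=-5,dy=+9->D; (7,8):dx=+3,dy=+4->C
Step 2: C = 16, D = 12, total pairs = 28.
Step 3: tau = (C - D)/(n(n-1)/2) = (16 - 12)/28 = 0.142857.
Step 4: Exact two-sided p-value (enumerate n! = 40320 permutations of y under H0): p = 0.719544.
Step 5: alpha = 0.05. fail to reject H0.

tau_b = 0.1429 (C=16, D=12), p = 0.719544, fail to reject H0.


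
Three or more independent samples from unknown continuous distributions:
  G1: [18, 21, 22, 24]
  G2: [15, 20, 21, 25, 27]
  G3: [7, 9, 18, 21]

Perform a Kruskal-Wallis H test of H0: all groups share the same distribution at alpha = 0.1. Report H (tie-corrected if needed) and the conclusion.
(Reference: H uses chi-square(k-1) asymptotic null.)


Step 1: Combine all N = 13 observations and assign midranks.
sorted (value, group, rank): (7,G3,1), (9,G3,2), (15,G2,3), (18,G1,4.5), (18,G3,4.5), (20,G2,6), (21,G1,8), (21,G2,8), (21,G3,8), (22,G1,10), (24,G1,11), (25,G2,12), (27,G2,13)
Step 2: Sum ranks within each group.
R_1 = 33.5 (n_1 = 4)
R_2 = 42 (n_2 = 5)
R_3 = 15.5 (n_3 = 4)
Step 3: H = 12/(N(N+1)) * sum(R_i^2/n_i) - 3(N+1)
     = 12/(13*14) * (33.5^2/4 + 42^2/5 + 15.5^2/4) - 3*14
     = 0.065934 * 693.425 - 42
     = 3.720330.
Step 4: Ties present; correction factor C = 1 - 30/(13^3 - 13) = 0.986264. Corrected H = 3.720330 / 0.986264 = 3.772145.
Step 5: Under H0, H ~ chi^2(2); p-value = 0.151666.
Step 6: alpha = 0.1. fail to reject H0.

H = 3.7721, df = 2, p = 0.151666, fail to reject H0.


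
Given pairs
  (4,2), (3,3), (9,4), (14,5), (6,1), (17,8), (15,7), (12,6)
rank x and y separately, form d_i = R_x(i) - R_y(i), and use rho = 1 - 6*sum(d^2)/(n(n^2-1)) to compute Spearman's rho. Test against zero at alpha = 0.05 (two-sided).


Step 1: Rank x and y separately (midranks; no ties here).
rank(x): 4->2, 3->1, 9->4, 14->6, 6->3, 17->8, 15->7, 12->5
rank(y): 2->2, 3->3, 4->4, 5->5, 1->1, 8->8, 7->7, 6->6
Step 2: d_i = R_x(i) - R_y(i); compute d_i^2.
  (2-2)^2=0, (1-3)^2=4, (4-4)^2=0, (6-5)^2=1, (3-1)^2=4, (8-8)^2=0, (7-7)^2=0, (5-6)^2=1
sum(d^2) = 10.
Step 3: rho = 1 - 6*10 / (8*(8^2 - 1)) = 1 - 60/504 = 0.880952.
Step 4: Under H0, t = rho * sqrt((n-2)/(1-rho^2)) = 4.5601 ~ t(6).
Step 5: Two-sided p-value from the t-distribution with 6 df = 0.003850.
Step 6: alpha = 0.05. reject H0.

rho = 0.8810, p = 0.003850, reject H0 at alpha = 0.05.


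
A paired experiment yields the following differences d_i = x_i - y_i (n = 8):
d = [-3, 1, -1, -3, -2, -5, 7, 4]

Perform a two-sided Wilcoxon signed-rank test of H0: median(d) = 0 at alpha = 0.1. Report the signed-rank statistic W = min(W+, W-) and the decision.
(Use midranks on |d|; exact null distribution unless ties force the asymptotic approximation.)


Step 1: Drop any zero differences (none here) and take |d_i|.
|d| = [3, 1, 1, 3, 2, 5, 7, 4]
Step 2: Midrank |d_i| (ties get averaged ranks).
ranks: |3|->4.5, |1|->1.5, |1|->1.5, |3|->4.5, |2|->3, |5|->7, |7|->8, |4|->6
Step 3: Attach original signs; sum ranks with positive sign and with negative sign.
W+ = 1.5 + 8 + 6 = 15.5
W- = 4.5 + 1.5 + 4.5 + 3 + 7 = 20.5
(Check: W+ + W- = 36 should equal n(n+1)/2 = 36.)
Step 4: Test statistic W = min(W+, W-) = 15.5.
Step 5: Ties in |d|, so use the tie-corrected normal approximation.
        E[W] = n(n+1)/4 = 8*9/4 = 18.
        Tie groups: |d|=1 (t=2), |d|=3 (t=2); sum(t^3 - t) = 12.
        Var[W] = n(n+1)(2n+1)/24 - sum(t^3-t)/48 = 1224/24 - 12/48 = 50.75.
        z = (W - E[W]) / sqrt(Var[W]) = (15.5 - 18) / 7.1239 = -0.3509.
        Two-sided p = 2*Phi(z) = 0.725640.
Step 6: alpha = 0.1. fail to reject H0.

W+ = 15.5, W- = 20.5, W = min = 15.5, p = 0.725640, fail to reject H0.


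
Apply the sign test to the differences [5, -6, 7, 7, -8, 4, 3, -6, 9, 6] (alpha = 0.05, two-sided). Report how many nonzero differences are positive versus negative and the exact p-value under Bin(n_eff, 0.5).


Step 1: Discard zero differences. Original n = 10; n_eff = number of nonzero differences = 10.
Nonzero differences (with sign): +5, -6, +7, +7, -8, +4, +3, -6, +9, +6
Step 2: Count signs: positive = 7, negative = 3.
Step 3: Under H0: P(positive) = 0.5, so the number of positives S ~ Bin(10, 0.5).
Step 4: Two-sided exact p-value = sum of Bin(10,0.5) probabilities at or below the observed probability = 0.343750.
Step 5: alpha = 0.05. fail to reject H0.

n_eff = 10, pos = 7, neg = 3, p = 0.343750, fail to reject H0.


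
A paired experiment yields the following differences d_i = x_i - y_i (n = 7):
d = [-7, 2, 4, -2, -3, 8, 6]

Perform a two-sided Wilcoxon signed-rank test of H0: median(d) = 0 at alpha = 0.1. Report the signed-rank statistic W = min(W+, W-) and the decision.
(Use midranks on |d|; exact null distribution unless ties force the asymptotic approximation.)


Step 1: Drop any zero differences (none here) and take |d_i|.
|d| = [7, 2, 4, 2, 3, 8, 6]
Step 2: Midrank |d_i| (ties get averaged ranks).
ranks: |7|->6, |2|->1.5, |4|->4, |2|->1.5, |3|->3, |8|->7, |6|->5
Step 3: Attach original signs; sum ranks with positive sign and with negative sign.
W+ = 1.5 + 4 + 7 + 5 = 17.5
W- = 6 + 1.5 + 3 = 10.5
(Check: W+ + W- = 28 should equal n(n+1)/2 = 28.)
Step 4: Test statistic W = min(W+, W-) = 10.5.
Step 5: Ties in |d|, so use the tie-corrected normal approximation.
        E[W] = n(n+1)/4 = 7*8/4 = 14.
        Tie groups: |d|=2 (t=2); sum(t^3 - t) = 6.
        Var[W] = n(n+1)(2n+1)/24 - sum(t^3-t)/48 = 840/24 - 6/48 = 34.875.
        z = (W - E[W]) / sqrt(Var[W]) = (10.5 - 14) / 5.9055 = -0.5927.
        Two-sided p = 2*Phi(z) = 0.553404.
Step 6: alpha = 0.1. fail to reject H0.

W+ = 17.5, W- = 10.5, W = min = 10.5, p = 0.553404, fail to reject H0.


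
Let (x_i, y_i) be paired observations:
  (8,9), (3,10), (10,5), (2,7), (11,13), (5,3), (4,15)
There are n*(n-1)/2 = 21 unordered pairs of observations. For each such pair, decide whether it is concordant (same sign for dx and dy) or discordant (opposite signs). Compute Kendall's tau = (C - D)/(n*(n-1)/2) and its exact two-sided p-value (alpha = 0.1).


Step 1: Enumerate the 21 unordered pairs (i,j) with i<j and classify each by sign(x_j-x_i) * sign(y_j-y_i).
  (1,2):dx=-5,dy=+1->D; (1,3):dx=+2,dy=-4->D; (1,4):dx=-6,dy=-2->C; (1,5):dx=+3,dy=+4->C
  (1,6):dx=-3,dy=-6->C; (1,7):dx=-4,dy=+6->D; (2,3):dx=+7,dy=-5->D; (2,4):dx=-1,dy=-3->C
  (2,5):dx=+8,dy=+3->C; (2,6):dx=+2,dy=-7->D; (2,7):dx=+1,dy=+5->C; (3,4):dx=-8,dy=+2->D
  (3,5):dx=+1,dy=+8->C; (3,6):dx=-5,dy=-2->C; (3,7):dx=-6,dy=+10->D; (4,5):dx=+9,dy=+6->C
  (4,6):dx=+3,dy=-4->D; (4,7):dx=+2,dy=+8->C; (5,6):dx=-6,dy=-10->C; (5,7):dx=-7,dy=+2->D
  (6,7):dx=-1,dy=+12->D
Step 2: C = 11, D = 10, total pairs = 21.
Step 3: tau = (C - D)/(n(n-1)/2) = (11 - 10)/21 = 0.047619.
Step 4: Exact two-sided p-value (enumerate n! = 5040 permutations of y under H0): p = 1.000000.
Step 5: alpha = 0.1. fail to reject H0.

tau_b = 0.0476 (C=11, D=10), p = 1.000000, fail to reject H0.


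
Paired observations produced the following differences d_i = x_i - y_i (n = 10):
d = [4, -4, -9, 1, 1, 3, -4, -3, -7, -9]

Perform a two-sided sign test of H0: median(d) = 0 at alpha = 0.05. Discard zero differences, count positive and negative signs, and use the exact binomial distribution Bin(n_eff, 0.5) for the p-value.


Step 1: Discard zero differences. Original n = 10; n_eff = number of nonzero differences = 10.
Nonzero differences (with sign): +4, -4, -9, +1, +1, +3, -4, -3, -7, -9
Step 2: Count signs: positive = 4, negative = 6.
Step 3: Under H0: P(positive) = 0.5, so the number of positives S ~ Bin(10, 0.5).
Step 4: Two-sided exact p-value = sum of Bin(10,0.5) probabilities at or below the observed probability = 0.753906.
Step 5: alpha = 0.05. fail to reject H0.

n_eff = 10, pos = 4, neg = 6, p = 0.753906, fail to reject H0.


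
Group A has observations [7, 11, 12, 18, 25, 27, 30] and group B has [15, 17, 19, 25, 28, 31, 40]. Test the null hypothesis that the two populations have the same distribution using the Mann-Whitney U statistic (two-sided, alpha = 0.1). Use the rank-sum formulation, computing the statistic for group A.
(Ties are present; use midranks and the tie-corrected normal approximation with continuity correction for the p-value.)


Step 1: Combine and sort all 14 observations; assign midranks.
sorted (value, group): (7,X), (11,X), (12,X), (15,Y), (17,Y), (18,X), (19,Y), (25,X), (25,Y), (27,X), (28,Y), (30,X), (31,Y), (40,Y)
ranks: 7->1, 11->2, 12->3, 15->4, 17->5, 18->6, 19->7, 25->8.5, 25->8.5, 27->10, 28->11, 30->12, 31->13, 40->14
Step 2: Rank sum for X: R1 = 1 + 2 + 3 + 6 + 8.5 + 10 + 12 = 42.5.
Step 3: U_X = R1 - n1(n1+1)/2 = 42.5 - 7*8/2 = 42.5 - 28 = 14.5.
       U_Y = n1*n2 - U_X = 49 - 14.5 = 34.5.
Step 4: Ties are present, so use the tie-corrected normal approximation (with continuity correction) for the p-value.
Step 5: p-value = 0.224289; compare to alpha = 0.1. fail to reject H0.

U_X = 14.5, p = 0.224289, fail to reject H0 at alpha = 0.1.


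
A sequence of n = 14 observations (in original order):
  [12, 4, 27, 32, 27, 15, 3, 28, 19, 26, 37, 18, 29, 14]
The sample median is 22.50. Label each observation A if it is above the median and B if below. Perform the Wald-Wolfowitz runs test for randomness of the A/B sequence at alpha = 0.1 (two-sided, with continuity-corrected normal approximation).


Step 1: Compute median = 22.50; label A = above, B = below.
Labels in order: BBAAABBABAABAB  (n_A = 7, n_B = 7)
Step 2: Count runs R = 9.
Step 3: Under H0 (random ordering), E[R] = 2*n_A*n_B/(n_A+n_B) + 1 = 2*7*7/14 + 1 = 8.0000.
        Var[R] = 2*n_A*n_B*(2*n_A*n_B - n_A - n_B) / ((n_A+n_B)^2 * (n_A+n_B-1)) = 8232/2548 = 3.2308.
        SD[R] = 1.7974.
Step 4: Continuity-corrected z = (R - 0.5 - E[R]) / SD[R] = (9 - 0.5 - 8.0000) / 1.7974 = 0.2782.
Step 5: Two-sided p-value via normal approximation = 2*(1 - Phi(|z|)) = 0.780879.
Step 6: alpha = 0.1. fail to reject H0.

R = 9, z = 0.2782, p = 0.780879, fail to reject H0.


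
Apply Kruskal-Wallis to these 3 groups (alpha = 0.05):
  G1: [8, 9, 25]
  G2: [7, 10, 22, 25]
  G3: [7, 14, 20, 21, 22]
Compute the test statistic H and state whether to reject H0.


Step 1: Combine all N = 12 observations and assign midranks.
sorted (value, group, rank): (7,G2,1.5), (7,G3,1.5), (8,G1,3), (9,G1,4), (10,G2,5), (14,G3,6), (20,G3,7), (21,G3,8), (22,G2,9.5), (22,G3,9.5), (25,G1,11.5), (25,G2,11.5)
Step 2: Sum ranks within each group.
R_1 = 18.5 (n_1 = 3)
R_2 = 27.5 (n_2 = 4)
R_3 = 32 (n_3 = 5)
Step 3: H = 12/(N(N+1)) * sum(R_i^2/n_i) - 3(N+1)
     = 12/(12*13) * (18.5^2/3 + 27.5^2/4 + 32^2/5) - 3*13
     = 0.076923 * 507.946 - 39
     = 0.072756.
Step 4: Ties present; correction factor C = 1 - 18/(12^3 - 12) = 0.989510. Corrected H = 0.072756 / 0.989510 = 0.073528.
Step 5: Under H0, H ~ chi^2(2); p-value = 0.963904.
Step 6: alpha = 0.05. fail to reject H0.

H = 0.0735, df = 2, p = 0.963904, fail to reject H0.


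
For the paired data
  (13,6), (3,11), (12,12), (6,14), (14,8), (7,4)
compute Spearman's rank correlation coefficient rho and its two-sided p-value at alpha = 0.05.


Step 1: Rank x and y separately (midranks; no ties here).
rank(x): 13->5, 3->1, 12->4, 6->2, 14->6, 7->3
rank(y): 6->2, 11->4, 12->5, 14->6, 8->3, 4->1
Step 2: d_i = R_x(i) - R_y(i); compute d_i^2.
  (5-2)^2=9, (1-4)^2=9, (4-5)^2=1, (2-6)^2=16, (6-3)^2=9, (3-1)^2=4
sum(d^2) = 48.
Step 3: rho = 1 - 6*48 / (6*(6^2 - 1)) = 1 - 288/210 = -0.371429.
Step 4: Under H0, t = rho * sqrt((n-2)/(1-rho^2)) = -0.8001 ~ t(4).
Step 5: Two-sided p-value from the t-distribution with 4 df = 0.468478.
Step 6: alpha = 0.05. fail to reject H0.

rho = -0.3714, p = 0.468478, fail to reject H0 at alpha = 0.05.


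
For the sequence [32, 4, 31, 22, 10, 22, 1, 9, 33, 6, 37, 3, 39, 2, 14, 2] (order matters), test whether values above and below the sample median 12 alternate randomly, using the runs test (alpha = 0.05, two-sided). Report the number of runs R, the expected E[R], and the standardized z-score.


Step 1: Compute median = 12; label A = above, B = below.
Labels in order: ABAABABBABABABAB  (n_A = 8, n_B = 8)
Step 2: Count runs R = 14.
Step 3: Under H0 (random ordering), E[R] = 2*n_A*n_B/(n_A+n_B) + 1 = 2*8*8/16 + 1 = 9.0000.
        Var[R] = 2*n_A*n_B*(2*n_A*n_B - n_A - n_B) / ((n_A+n_B)^2 * (n_A+n_B-1)) = 14336/3840 = 3.7333.
        SD[R] = 1.9322.
Step 4: Continuity-corrected z = (R - 0.5 - E[R]) / SD[R] = (14 - 0.5 - 9.0000) / 1.9322 = 2.3290.
Step 5: Two-sided p-value via normal approximation = 2*(1 - Phi(|z|)) = 0.019861.
Step 6: alpha = 0.05. reject H0.

R = 14, z = 2.3290, p = 0.019861, reject H0.


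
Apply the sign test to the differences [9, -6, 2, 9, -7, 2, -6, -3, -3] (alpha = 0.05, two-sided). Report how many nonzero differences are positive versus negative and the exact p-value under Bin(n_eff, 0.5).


Step 1: Discard zero differences. Original n = 9; n_eff = number of nonzero differences = 9.
Nonzero differences (with sign): +9, -6, +2, +9, -7, +2, -6, -3, -3
Step 2: Count signs: positive = 4, negative = 5.
Step 3: Under H0: P(positive) = 0.5, so the number of positives S ~ Bin(9, 0.5).
Step 4: Two-sided exact p-value = sum of Bin(9,0.5) probabilities at or below the observed probability = 1.000000.
Step 5: alpha = 0.05. fail to reject H0.

n_eff = 9, pos = 4, neg = 5, p = 1.000000, fail to reject H0.


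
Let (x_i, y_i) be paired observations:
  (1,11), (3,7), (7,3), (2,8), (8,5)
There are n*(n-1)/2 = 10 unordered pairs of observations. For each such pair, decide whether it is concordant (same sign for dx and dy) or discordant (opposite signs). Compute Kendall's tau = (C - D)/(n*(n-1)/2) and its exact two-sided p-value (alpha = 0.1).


Step 1: Enumerate the 10 unordered pairs (i,j) with i<j and classify each by sign(x_j-x_i) * sign(y_j-y_i).
  (1,2):dx=+2,dy=-4->D; (1,3):dx=+6,dy=-8->D; (1,4):dx=+1,dy=-3->D; (1,5):dx=+7,dy=-6->D
  (2,3):dx=+4,dy=-4->D; (2,4):dx=-1,dy=+1->D; (2,5):dx=+5,dy=-2->D; (3,4):dx=-5,dy=+5->D
  (3,5):dx=+1,dy=+2->C; (4,5):dx=+6,dy=-3->D
Step 2: C = 1, D = 9, total pairs = 10.
Step 3: tau = (C - D)/(n(n-1)/2) = (1 - 9)/10 = -0.800000.
Step 4: Exact two-sided p-value (enumerate n! = 120 permutations of y under H0): p = 0.083333.
Step 5: alpha = 0.1. reject H0.

tau_b = -0.8000 (C=1, D=9), p = 0.083333, reject H0.


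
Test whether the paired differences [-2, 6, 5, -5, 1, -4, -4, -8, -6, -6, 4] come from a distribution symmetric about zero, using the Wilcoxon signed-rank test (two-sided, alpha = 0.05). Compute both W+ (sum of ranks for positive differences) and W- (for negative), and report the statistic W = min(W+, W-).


Step 1: Drop any zero differences (none here) and take |d_i|.
|d| = [2, 6, 5, 5, 1, 4, 4, 8, 6, 6, 4]
Step 2: Midrank |d_i| (ties get averaged ranks).
ranks: |2|->2, |6|->9, |5|->6.5, |5|->6.5, |1|->1, |4|->4, |4|->4, |8|->11, |6|->9, |6|->9, |4|->4
Step 3: Attach original signs; sum ranks with positive sign and with negative sign.
W+ = 9 + 6.5 + 1 + 4 = 20.5
W- = 2 + 6.5 + 4 + 4 + 11 + 9 + 9 = 45.5
(Check: W+ + W- = 66 should equal n(n+1)/2 = 66.)
Step 4: Test statistic W = min(W+, W-) = 20.5.
Step 5: Ties in |d|, so use the tie-corrected normal approximation.
        E[W] = n(n+1)/4 = 11*12/4 = 33.
        Tie groups: |d|=4 (t=3), |d|=5 (t=2), |d|=6 (t=3); sum(t^3 - t) = 54.
        Var[W] = n(n+1)(2n+1)/24 - sum(t^3-t)/48 = 3036/24 - 54/48 = 125.375.
        z = (W - E[W]) / sqrt(Var[W]) = (20.5 - 33) / 11.1971 = -1.1164.
        Two-sided p = 2*Phi(z) = 0.264268.
Step 6: alpha = 0.05. fail to reject H0.

W+ = 20.5, W- = 45.5, W = min = 20.5, p = 0.264268, fail to reject H0.


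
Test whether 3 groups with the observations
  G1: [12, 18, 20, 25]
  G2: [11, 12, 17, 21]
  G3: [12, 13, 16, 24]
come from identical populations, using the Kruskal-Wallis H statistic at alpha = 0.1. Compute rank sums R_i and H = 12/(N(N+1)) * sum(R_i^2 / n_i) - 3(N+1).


Step 1: Combine all N = 12 observations and assign midranks.
sorted (value, group, rank): (11,G2,1), (12,G1,3), (12,G2,3), (12,G3,3), (13,G3,5), (16,G3,6), (17,G2,7), (18,G1,8), (20,G1,9), (21,G2,10), (24,G3,11), (25,G1,12)
Step 2: Sum ranks within each group.
R_1 = 32 (n_1 = 4)
R_2 = 21 (n_2 = 4)
R_3 = 25 (n_3 = 4)
Step 3: H = 12/(N(N+1)) * sum(R_i^2/n_i) - 3(N+1)
     = 12/(12*13) * (32^2/4 + 21^2/4 + 25^2/4) - 3*13
     = 0.076923 * 522.5 - 39
     = 1.192308.
Step 4: Ties present; correction factor C = 1 - 24/(12^3 - 12) = 0.986014. Corrected H = 1.192308 / 0.986014 = 1.209220.
Step 5: Under H0, H ~ chi^2(2); p-value = 0.546287.
Step 6: alpha = 0.1. fail to reject H0.

H = 1.2092, df = 2, p = 0.546287, fail to reject H0.


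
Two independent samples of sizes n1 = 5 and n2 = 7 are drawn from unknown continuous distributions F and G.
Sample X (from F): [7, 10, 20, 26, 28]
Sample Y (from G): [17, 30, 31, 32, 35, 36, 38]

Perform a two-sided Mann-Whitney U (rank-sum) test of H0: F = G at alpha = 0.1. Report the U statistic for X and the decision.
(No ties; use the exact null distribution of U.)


Step 1: Combine and sort all 12 observations; assign midranks.
sorted (value, group): (7,X), (10,X), (17,Y), (20,X), (26,X), (28,X), (30,Y), (31,Y), (32,Y), (35,Y), (36,Y), (38,Y)
ranks: 7->1, 10->2, 17->3, 20->4, 26->5, 28->6, 30->7, 31->8, 32->9, 35->10, 36->11, 38->12
Step 2: Rank sum for X: R1 = 1 + 2 + 4 + 5 + 6 = 18.
Step 3: U_X = R1 - n1(n1+1)/2 = 18 - 5*6/2 = 18 - 15 = 3.
       U_Y = n1*n2 - U_X = 35 - 3 = 32.
Step 4: No ties, so the exact null distribution of U (based on enumerating the C(12,5) = 792 equally likely rank assignments) gives the two-sided p-value.
Step 5: p-value = 0.017677; compare to alpha = 0.1. reject H0.

U_X = 3, p = 0.017677, reject H0 at alpha = 0.1.


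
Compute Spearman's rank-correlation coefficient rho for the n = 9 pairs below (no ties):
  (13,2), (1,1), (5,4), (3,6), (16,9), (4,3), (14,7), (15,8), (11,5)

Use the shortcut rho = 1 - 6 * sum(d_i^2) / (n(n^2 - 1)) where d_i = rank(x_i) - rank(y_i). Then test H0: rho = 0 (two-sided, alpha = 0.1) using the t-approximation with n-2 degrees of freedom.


Step 1: Rank x and y separately (midranks; no ties here).
rank(x): 13->6, 1->1, 5->4, 3->2, 16->9, 4->3, 14->7, 15->8, 11->5
rank(y): 2->2, 1->1, 4->4, 6->6, 9->9, 3->3, 7->7, 8->8, 5->5
Step 2: d_i = R_x(i) - R_y(i); compute d_i^2.
  (6-2)^2=16, (1-1)^2=0, (4-4)^2=0, (2-6)^2=16, (9-9)^2=0, (3-3)^2=0, (7-7)^2=0, (8-8)^2=0, (5-5)^2=0
sum(d^2) = 32.
Step 3: rho = 1 - 6*32 / (9*(9^2 - 1)) = 1 - 192/720 = 0.733333.
Step 4: Under H0, t = rho * sqrt((n-2)/(1-rho^2)) = 2.8538 ~ t(7).
Step 5: Two-sided p-value from the t-distribution with 7 df = 0.024554.
Step 6: alpha = 0.1. reject H0.

rho = 0.7333, p = 0.024554, reject H0 at alpha = 0.1.


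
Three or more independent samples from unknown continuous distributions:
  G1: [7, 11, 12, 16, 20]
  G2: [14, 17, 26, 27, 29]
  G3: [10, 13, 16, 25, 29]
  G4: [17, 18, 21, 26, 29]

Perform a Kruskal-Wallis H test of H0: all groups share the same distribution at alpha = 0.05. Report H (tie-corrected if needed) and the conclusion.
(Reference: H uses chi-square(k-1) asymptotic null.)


Step 1: Combine all N = 20 observations and assign midranks.
sorted (value, group, rank): (7,G1,1), (10,G3,2), (11,G1,3), (12,G1,4), (13,G3,5), (14,G2,6), (16,G1,7.5), (16,G3,7.5), (17,G2,9.5), (17,G4,9.5), (18,G4,11), (20,G1,12), (21,G4,13), (25,G3,14), (26,G2,15.5), (26,G4,15.5), (27,G2,17), (29,G2,19), (29,G3,19), (29,G4,19)
Step 2: Sum ranks within each group.
R_1 = 27.5 (n_1 = 5)
R_2 = 67 (n_2 = 5)
R_3 = 47.5 (n_3 = 5)
R_4 = 68 (n_4 = 5)
Step 3: H = 12/(N(N+1)) * sum(R_i^2/n_i) - 3(N+1)
     = 12/(20*21) * (27.5^2/5 + 67^2/5 + 47.5^2/5 + 68^2/5) - 3*21
     = 0.028571 * 2425.1 - 63
     = 6.288571.
Step 4: Ties present; correction factor C = 1 - 42/(20^3 - 20) = 0.994737. Corrected H = 6.288571 / 0.994737 = 6.321844.
Step 5: Under H0, H ~ chi^2(3); p-value = 0.096960.
Step 6: alpha = 0.05. fail to reject H0.

H = 6.3218, df = 3, p = 0.096960, fail to reject H0.


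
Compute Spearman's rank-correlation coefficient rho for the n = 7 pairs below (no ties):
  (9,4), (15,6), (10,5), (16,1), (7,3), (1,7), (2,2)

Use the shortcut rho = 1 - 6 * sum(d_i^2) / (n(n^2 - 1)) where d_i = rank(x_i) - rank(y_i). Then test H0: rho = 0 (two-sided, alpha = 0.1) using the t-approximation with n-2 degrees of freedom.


Step 1: Rank x and y separately (midranks; no ties here).
rank(x): 9->4, 15->6, 10->5, 16->7, 7->3, 1->1, 2->2
rank(y): 4->4, 6->6, 5->5, 1->1, 3->3, 7->7, 2->2
Step 2: d_i = R_x(i) - R_y(i); compute d_i^2.
  (4-4)^2=0, (6-6)^2=0, (5-5)^2=0, (7-1)^2=36, (3-3)^2=0, (1-7)^2=36, (2-2)^2=0
sum(d^2) = 72.
Step 3: rho = 1 - 6*72 / (7*(7^2 - 1)) = 1 - 432/336 = -0.285714.
Step 4: Under H0, t = rho * sqrt((n-2)/(1-rho^2)) = -0.6667 ~ t(5).
Step 5: Two-sided p-value from the t-distribution with 5 df = 0.534509.
Step 6: alpha = 0.1. fail to reject H0.

rho = -0.2857, p = 0.534509, fail to reject H0 at alpha = 0.1.


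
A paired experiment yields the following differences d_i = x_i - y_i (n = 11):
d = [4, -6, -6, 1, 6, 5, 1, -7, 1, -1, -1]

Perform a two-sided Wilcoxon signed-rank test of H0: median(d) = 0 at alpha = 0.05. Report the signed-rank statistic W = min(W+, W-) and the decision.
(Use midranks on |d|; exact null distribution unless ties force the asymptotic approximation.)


Step 1: Drop any zero differences (none here) and take |d_i|.
|d| = [4, 6, 6, 1, 6, 5, 1, 7, 1, 1, 1]
Step 2: Midrank |d_i| (ties get averaged ranks).
ranks: |4|->6, |6|->9, |6|->9, |1|->3, |6|->9, |5|->7, |1|->3, |7|->11, |1|->3, |1|->3, |1|->3
Step 3: Attach original signs; sum ranks with positive sign and with negative sign.
W+ = 6 + 3 + 9 + 7 + 3 + 3 = 31
W- = 9 + 9 + 11 + 3 + 3 = 35
(Check: W+ + W- = 66 should equal n(n+1)/2 = 66.)
Step 4: Test statistic W = min(W+, W-) = 31.
Step 5: Ties in |d|, so use the tie-corrected normal approximation.
        E[W] = n(n+1)/4 = 11*12/4 = 33.
        Tie groups: |d|=1 (t=5), |d|=6 (t=3); sum(t^3 - t) = 144.
        Var[W] = n(n+1)(2n+1)/24 - sum(t^3-t)/48 = 3036/24 - 144/48 = 123.5.
        z = (W - E[W]) / sqrt(Var[W]) = (31 - 33) / 11.1131 = -0.1800.
        Two-sided p = 2*Phi(z) = 0.857177.
Step 6: alpha = 0.05. fail to reject H0.

W+ = 31, W- = 35, W = min = 31, p = 0.857177, fail to reject H0.


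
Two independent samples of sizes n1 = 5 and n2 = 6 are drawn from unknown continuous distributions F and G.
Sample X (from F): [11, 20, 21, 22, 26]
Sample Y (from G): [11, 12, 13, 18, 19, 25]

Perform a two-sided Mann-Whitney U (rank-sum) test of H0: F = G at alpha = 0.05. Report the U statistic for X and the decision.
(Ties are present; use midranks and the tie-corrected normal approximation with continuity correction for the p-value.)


Step 1: Combine and sort all 11 observations; assign midranks.
sorted (value, group): (11,X), (11,Y), (12,Y), (13,Y), (18,Y), (19,Y), (20,X), (21,X), (22,X), (25,Y), (26,X)
ranks: 11->1.5, 11->1.5, 12->3, 13->4, 18->5, 19->6, 20->7, 21->8, 22->9, 25->10, 26->11
Step 2: Rank sum for X: R1 = 1.5 + 7 + 8 + 9 + 11 = 36.5.
Step 3: U_X = R1 - n1(n1+1)/2 = 36.5 - 5*6/2 = 36.5 - 15 = 21.5.
       U_Y = n1*n2 - U_X = 30 - 21.5 = 8.5.
Step 4: Ties are present, so use the tie-corrected normal approximation (with continuity correction) for the p-value.
Step 5: p-value = 0.272229; compare to alpha = 0.05. fail to reject H0.

U_X = 21.5, p = 0.272229, fail to reject H0 at alpha = 0.05.


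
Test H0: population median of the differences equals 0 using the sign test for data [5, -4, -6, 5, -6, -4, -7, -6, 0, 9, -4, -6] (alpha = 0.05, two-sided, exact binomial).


Step 1: Discard zero differences. Original n = 12; n_eff = number of nonzero differences = 11.
Nonzero differences (with sign): +5, -4, -6, +5, -6, -4, -7, -6, +9, -4, -6
Step 2: Count signs: positive = 3, negative = 8.
Step 3: Under H0: P(positive) = 0.5, so the number of positives S ~ Bin(11, 0.5).
Step 4: Two-sided exact p-value = sum of Bin(11,0.5) probabilities at or below the observed probability = 0.226562.
Step 5: alpha = 0.05. fail to reject H0.

n_eff = 11, pos = 3, neg = 8, p = 0.226562, fail to reject H0.


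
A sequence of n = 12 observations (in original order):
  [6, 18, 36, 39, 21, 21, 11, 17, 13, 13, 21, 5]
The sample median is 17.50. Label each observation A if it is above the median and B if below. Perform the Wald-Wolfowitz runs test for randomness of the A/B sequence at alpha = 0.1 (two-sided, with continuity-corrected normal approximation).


Step 1: Compute median = 17.50; label A = above, B = below.
Labels in order: BAAAAABBBBAB  (n_A = 6, n_B = 6)
Step 2: Count runs R = 5.
Step 3: Under H0 (random ordering), E[R] = 2*n_A*n_B/(n_A+n_B) + 1 = 2*6*6/12 + 1 = 7.0000.
        Var[R] = 2*n_A*n_B*(2*n_A*n_B - n_A - n_B) / ((n_A+n_B)^2 * (n_A+n_B-1)) = 4320/1584 = 2.7273.
        SD[R] = 1.6514.
Step 4: Continuity-corrected z = (R + 0.5 - E[R]) / SD[R] = (5 + 0.5 - 7.0000) / 1.6514 = -0.9083.
Step 5: Two-sided p-value via normal approximation = 2*(1 - Phi(|z|)) = 0.363722.
Step 6: alpha = 0.1. fail to reject H0.

R = 5, z = -0.9083, p = 0.363722, fail to reject H0.


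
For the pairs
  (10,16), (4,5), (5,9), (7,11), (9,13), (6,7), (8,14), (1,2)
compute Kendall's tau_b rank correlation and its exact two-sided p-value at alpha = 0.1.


Step 1: Enumerate the 28 unordered pairs (i,j) with i<j and classify each by sign(x_j-x_i) * sign(y_j-y_i).
  (1,2):dx=-6,dy=-11->C; (1,3):dx=-5,dy=-7->C; (1,4):dx=-3,dy=-5->C; (1,5):dx=-1,dy=-3->C
  (1,6):dx=-4,dy=-9->C; (1,7):dx=-2,dy=-2->C; (1,8):dx=-9,dy=-14->C; (2,3):dx=+1,dy=+4->C
  (2,4):dx=+3,dy=+6->C; (2,5):dx=+5,dy=+8->C; (2,6):dx=+2,dy=+2->C; (2,7):dx=+4,dy=+9->C
  (2,8):dx=-3,dy=-3->C; (3,4):dx=+2,dy=+2->C; (3,5):dx=+4,dy=+4->C; (3,6):dx=+1,dy=-2->D
  (3,7):dx=+3,dy=+5->C; (3,8):dx=-4,dy=-7->C; (4,5):dx=+2,dy=+2->C; (4,6):dx=-1,dy=-4->C
  (4,7):dx=+1,dy=+3->C; (4,8):dx=-6,dy=-9->C; (5,6):dx=-3,dy=-6->C; (5,7):dx=-1,dy=+1->D
  (5,8):dx=-8,dy=-11->C; (6,7):dx=+2,dy=+7->C; (6,8):dx=-5,dy=-5->C; (7,8):dx=-7,dy=-12->C
Step 2: C = 26, D = 2, total pairs = 28.
Step 3: tau = (C - D)/(n(n-1)/2) = (26 - 2)/28 = 0.857143.
Step 4: Exact two-sided p-value (enumerate n! = 40320 permutations of y under H0): p = 0.001736.
Step 5: alpha = 0.1. reject H0.

tau_b = 0.8571 (C=26, D=2), p = 0.001736, reject H0.


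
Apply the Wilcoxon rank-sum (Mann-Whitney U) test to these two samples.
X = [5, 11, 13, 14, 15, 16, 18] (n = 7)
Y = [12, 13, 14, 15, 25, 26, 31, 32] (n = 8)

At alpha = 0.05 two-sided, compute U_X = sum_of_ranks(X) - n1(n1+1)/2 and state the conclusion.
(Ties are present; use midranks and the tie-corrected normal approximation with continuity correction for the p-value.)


Step 1: Combine and sort all 15 observations; assign midranks.
sorted (value, group): (5,X), (11,X), (12,Y), (13,X), (13,Y), (14,X), (14,Y), (15,X), (15,Y), (16,X), (18,X), (25,Y), (26,Y), (31,Y), (32,Y)
ranks: 5->1, 11->2, 12->3, 13->4.5, 13->4.5, 14->6.5, 14->6.5, 15->8.5, 15->8.5, 16->10, 18->11, 25->12, 26->13, 31->14, 32->15
Step 2: Rank sum for X: R1 = 1 + 2 + 4.5 + 6.5 + 8.5 + 10 + 11 = 43.5.
Step 3: U_X = R1 - n1(n1+1)/2 = 43.5 - 7*8/2 = 43.5 - 28 = 15.5.
       U_Y = n1*n2 - U_X = 56 - 15.5 = 40.5.
Step 4: Ties are present, so use the tie-corrected normal approximation (with continuity correction) for the p-value.
Step 5: p-value = 0.163782; compare to alpha = 0.05. fail to reject H0.

U_X = 15.5, p = 0.163782, fail to reject H0 at alpha = 0.05.


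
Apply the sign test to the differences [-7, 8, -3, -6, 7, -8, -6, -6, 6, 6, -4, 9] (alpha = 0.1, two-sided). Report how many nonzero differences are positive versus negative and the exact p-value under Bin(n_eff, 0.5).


Step 1: Discard zero differences. Original n = 12; n_eff = number of nonzero differences = 12.
Nonzero differences (with sign): -7, +8, -3, -6, +7, -8, -6, -6, +6, +6, -4, +9
Step 2: Count signs: positive = 5, negative = 7.
Step 3: Under H0: P(positive) = 0.5, so the number of positives S ~ Bin(12, 0.5).
Step 4: Two-sided exact p-value = sum of Bin(12,0.5) probabilities at or below the observed probability = 0.774414.
Step 5: alpha = 0.1. fail to reject H0.

n_eff = 12, pos = 5, neg = 7, p = 0.774414, fail to reject H0.


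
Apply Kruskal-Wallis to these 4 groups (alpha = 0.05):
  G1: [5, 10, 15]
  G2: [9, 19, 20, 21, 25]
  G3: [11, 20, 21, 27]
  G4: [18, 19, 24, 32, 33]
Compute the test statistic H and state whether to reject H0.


Step 1: Combine all N = 17 observations and assign midranks.
sorted (value, group, rank): (5,G1,1), (9,G2,2), (10,G1,3), (11,G3,4), (15,G1,5), (18,G4,6), (19,G2,7.5), (19,G4,7.5), (20,G2,9.5), (20,G3,9.5), (21,G2,11.5), (21,G3,11.5), (24,G4,13), (25,G2,14), (27,G3,15), (32,G4,16), (33,G4,17)
Step 2: Sum ranks within each group.
R_1 = 9 (n_1 = 3)
R_2 = 44.5 (n_2 = 5)
R_3 = 40 (n_3 = 4)
R_4 = 59.5 (n_4 = 5)
Step 3: H = 12/(N(N+1)) * sum(R_i^2/n_i) - 3(N+1)
     = 12/(17*18) * (9^2/3 + 44.5^2/5 + 40^2/4 + 59.5^2/5) - 3*18
     = 0.039216 * 1531.1 - 54
     = 6.043137.
Step 4: Ties present; correction factor C = 1 - 18/(17^3 - 17) = 0.996324. Corrected H = 6.043137 / 0.996324 = 6.065437.
Step 5: Under H0, H ~ chi^2(3); p-value = 0.108470.
Step 6: alpha = 0.05. fail to reject H0.

H = 6.0654, df = 3, p = 0.108470, fail to reject H0.


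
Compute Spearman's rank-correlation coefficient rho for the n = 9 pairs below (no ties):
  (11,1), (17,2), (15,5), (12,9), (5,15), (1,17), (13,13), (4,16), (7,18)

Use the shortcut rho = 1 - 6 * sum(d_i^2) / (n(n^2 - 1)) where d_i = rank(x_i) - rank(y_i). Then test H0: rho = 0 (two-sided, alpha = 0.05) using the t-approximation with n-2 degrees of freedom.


Step 1: Rank x and y separately (midranks; no ties here).
rank(x): 11->5, 17->9, 15->8, 12->6, 5->3, 1->1, 13->7, 4->2, 7->4
rank(y): 1->1, 2->2, 5->3, 9->4, 15->6, 17->8, 13->5, 16->7, 18->9
Step 2: d_i = R_x(i) - R_y(i); compute d_i^2.
  (5-1)^2=16, (9-2)^2=49, (8-3)^2=25, (6-4)^2=4, (3-6)^2=9, (1-8)^2=49, (7-5)^2=4, (2-7)^2=25, (4-9)^2=25
sum(d^2) = 206.
Step 3: rho = 1 - 6*206 / (9*(9^2 - 1)) = 1 - 1236/720 = -0.716667.
Step 4: Under H0, t = rho * sqrt((n-2)/(1-rho^2)) = -2.7188 ~ t(7).
Step 5: Two-sided p-value from the t-distribution with 7 df = 0.029818.
Step 6: alpha = 0.05. reject H0.

rho = -0.7167, p = 0.029818, reject H0 at alpha = 0.05.


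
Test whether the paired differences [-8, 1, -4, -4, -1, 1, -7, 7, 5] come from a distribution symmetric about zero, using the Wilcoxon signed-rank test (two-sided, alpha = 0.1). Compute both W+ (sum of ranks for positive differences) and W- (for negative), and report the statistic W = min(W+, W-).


Step 1: Drop any zero differences (none here) and take |d_i|.
|d| = [8, 1, 4, 4, 1, 1, 7, 7, 5]
Step 2: Midrank |d_i| (ties get averaged ranks).
ranks: |8|->9, |1|->2, |4|->4.5, |4|->4.5, |1|->2, |1|->2, |7|->7.5, |7|->7.5, |5|->6
Step 3: Attach original signs; sum ranks with positive sign and with negative sign.
W+ = 2 + 2 + 7.5 + 6 = 17.5
W- = 9 + 4.5 + 4.5 + 2 + 7.5 = 27.5
(Check: W+ + W- = 45 should equal n(n+1)/2 = 45.)
Step 4: Test statistic W = min(W+, W-) = 17.5.
Step 5: Ties in |d|, so use the tie-corrected normal approximation.
        E[W] = n(n+1)/4 = 9*10/4 = 22.5.
        Tie groups: |d|=1 (t=3), |d|=4 (t=2), |d|=7 (t=2); sum(t^3 - t) = 36.
        Var[W] = n(n+1)(2n+1)/24 - sum(t^3-t)/48 = 1710/24 - 36/48 = 70.5.
        z = (W - E[W]) / sqrt(Var[W]) = (17.5 - 22.5) / 8.3964 = -0.5955.
        Two-sided p = 2*Phi(z) = 0.551515.
Step 6: alpha = 0.1. fail to reject H0.

W+ = 17.5, W- = 27.5, W = min = 17.5, p = 0.551515, fail to reject H0.


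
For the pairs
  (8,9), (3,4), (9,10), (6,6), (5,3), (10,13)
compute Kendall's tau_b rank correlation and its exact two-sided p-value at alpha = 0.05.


Step 1: Enumerate the 15 unordered pairs (i,j) with i<j and classify each by sign(x_j-x_i) * sign(y_j-y_i).
  (1,2):dx=-5,dy=-5->C; (1,3):dx=+1,dy=+1->C; (1,4):dx=-2,dy=-3->C; (1,5):dx=-3,dy=-6->C
  (1,6):dx=+2,dy=+4->C; (2,3):dx=+6,dy=+6->C; (2,4):dx=+3,dy=+2->C; (2,5):dx=+2,dy=-1->D
  (2,6):dx=+7,dy=+9->C; (3,4):dx=-3,dy=-4->C; (3,5):dx=-4,dy=-7->C; (3,6):dx=+1,dy=+3->C
  (4,5):dx=-1,dy=-3->C; (4,6):dx=+4,dy=+7->C; (5,6):dx=+5,dy=+10->C
Step 2: C = 14, D = 1, total pairs = 15.
Step 3: tau = (C - D)/(n(n-1)/2) = (14 - 1)/15 = 0.866667.
Step 4: Exact two-sided p-value (enumerate n! = 720 permutations of y under H0): p = 0.016667.
Step 5: alpha = 0.05. reject H0.

tau_b = 0.8667 (C=14, D=1), p = 0.016667, reject H0.


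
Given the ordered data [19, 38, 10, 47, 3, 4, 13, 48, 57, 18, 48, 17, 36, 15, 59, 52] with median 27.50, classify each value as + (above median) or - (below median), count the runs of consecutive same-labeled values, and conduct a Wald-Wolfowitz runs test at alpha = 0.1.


Step 1: Compute median = 27.50; label A = above, B = below.
Labels in order: BABABBBAABABABAA  (n_A = 8, n_B = 8)
Step 2: Count runs R = 12.
Step 3: Under H0 (random ordering), E[R] = 2*n_A*n_B/(n_A+n_B) + 1 = 2*8*8/16 + 1 = 9.0000.
        Var[R] = 2*n_A*n_B*(2*n_A*n_B - n_A - n_B) / ((n_A+n_B)^2 * (n_A+n_B-1)) = 14336/3840 = 3.7333.
        SD[R] = 1.9322.
Step 4: Continuity-corrected z = (R - 0.5 - E[R]) / SD[R] = (12 - 0.5 - 9.0000) / 1.9322 = 1.2939.
Step 5: Two-sided p-value via normal approximation = 2*(1 - Phi(|z|)) = 0.195709.
Step 6: alpha = 0.1. fail to reject H0.

R = 12, z = 1.2939, p = 0.195709, fail to reject H0.


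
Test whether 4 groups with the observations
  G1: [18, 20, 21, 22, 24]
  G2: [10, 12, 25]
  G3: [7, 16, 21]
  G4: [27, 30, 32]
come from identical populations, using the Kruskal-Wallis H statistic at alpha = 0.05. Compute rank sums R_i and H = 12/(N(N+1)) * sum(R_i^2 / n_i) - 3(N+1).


Step 1: Combine all N = 14 observations and assign midranks.
sorted (value, group, rank): (7,G3,1), (10,G2,2), (12,G2,3), (16,G3,4), (18,G1,5), (20,G1,6), (21,G1,7.5), (21,G3,7.5), (22,G1,9), (24,G1,10), (25,G2,11), (27,G4,12), (30,G4,13), (32,G4,14)
Step 2: Sum ranks within each group.
R_1 = 37.5 (n_1 = 5)
R_2 = 16 (n_2 = 3)
R_3 = 12.5 (n_3 = 3)
R_4 = 39 (n_4 = 3)
Step 3: H = 12/(N(N+1)) * sum(R_i^2/n_i) - 3(N+1)
     = 12/(14*15) * (37.5^2/5 + 16^2/3 + 12.5^2/3 + 39^2/3) - 3*15
     = 0.057143 * 925.667 - 45
     = 7.895238.
Step 4: Ties present; correction factor C = 1 - 6/(14^3 - 14) = 0.997802. Corrected H = 7.895238 / 0.997802 = 7.912628.
Step 5: Under H0, H ~ chi^2(3); p-value = 0.047852.
Step 6: alpha = 0.05. reject H0.

H = 7.9126, df = 3, p = 0.047852, reject H0.


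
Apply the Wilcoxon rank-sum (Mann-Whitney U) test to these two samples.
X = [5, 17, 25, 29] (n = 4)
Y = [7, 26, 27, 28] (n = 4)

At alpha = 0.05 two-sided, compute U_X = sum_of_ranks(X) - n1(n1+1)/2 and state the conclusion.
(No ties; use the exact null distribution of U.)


Step 1: Combine and sort all 8 observations; assign midranks.
sorted (value, group): (5,X), (7,Y), (17,X), (25,X), (26,Y), (27,Y), (28,Y), (29,X)
ranks: 5->1, 7->2, 17->3, 25->4, 26->5, 27->6, 28->7, 29->8
Step 2: Rank sum for X: R1 = 1 + 3 + 4 + 8 = 16.
Step 3: U_X = R1 - n1(n1+1)/2 = 16 - 4*5/2 = 16 - 10 = 6.
       U_Y = n1*n2 - U_X = 16 - 6 = 10.
Step 4: No ties, so the exact null distribution of U (based on enumerating the C(8,4) = 70 equally likely rank assignments) gives the two-sided p-value.
Step 5: p-value = 0.685714; compare to alpha = 0.05. fail to reject H0.

U_X = 6, p = 0.685714, fail to reject H0 at alpha = 0.05.


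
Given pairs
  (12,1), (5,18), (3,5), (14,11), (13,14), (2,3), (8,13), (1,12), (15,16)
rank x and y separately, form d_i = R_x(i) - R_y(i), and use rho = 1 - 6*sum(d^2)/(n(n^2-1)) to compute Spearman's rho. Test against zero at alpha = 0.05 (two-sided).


Step 1: Rank x and y separately (midranks; no ties here).
rank(x): 12->6, 5->4, 3->3, 14->8, 13->7, 2->2, 8->5, 1->1, 15->9
rank(y): 1->1, 18->9, 5->3, 11->4, 14->7, 3->2, 13->6, 12->5, 16->8
Step 2: d_i = R_x(i) - R_y(i); compute d_i^2.
  (6-1)^2=25, (4-9)^2=25, (3-3)^2=0, (8-4)^2=16, (7-7)^2=0, (2-2)^2=0, (5-6)^2=1, (1-5)^2=16, (9-8)^2=1
sum(d^2) = 84.
Step 3: rho = 1 - 6*84 / (9*(9^2 - 1)) = 1 - 504/720 = 0.300000.
Step 4: Under H0, t = rho * sqrt((n-2)/(1-rho^2)) = 0.8321 ~ t(7).
Step 5: Two-sided p-value from the t-distribution with 7 df = 0.432845.
Step 6: alpha = 0.05. fail to reject H0.

rho = 0.3000, p = 0.432845, fail to reject H0 at alpha = 0.05.


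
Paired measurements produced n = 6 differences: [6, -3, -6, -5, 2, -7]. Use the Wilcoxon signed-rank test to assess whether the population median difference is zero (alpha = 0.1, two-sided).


Step 1: Drop any zero differences (none here) and take |d_i|.
|d| = [6, 3, 6, 5, 2, 7]
Step 2: Midrank |d_i| (ties get averaged ranks).
ranks: |6|->4.5, |3|->2, |6|->4.5, |5|->3, |2|->1, |7|->6
Step 3: Attach original signs; sum ranks with positive sign and with negative sign.
W+ = 4.5 + 1 = 5.5
W- = 2 + 4.5 + 3 + 6 = 15.5
(Check: W+ + W- = 21 should equal n(n+1)/2 = 21.)
Step 4: Test statistic W = min(W+, W-) = 5.5.
Step 5: Ties in |d|, so use the tie-corrected normal approximation.
        E[W] = n(n+1)/4 = 6*7/4 = 10.5.
        Tie groups: |d|=6 (t=2); sum(t^3 - t) = 6.
        Var[W] = n(n+1)(2n+1)/24 - sum(t^3-t)/48 = 546/24 - 6/48 = 22.625.
        z = (W - E[W]) / sqrt(Var[W]) = (5.5 - 10.5) / 4.7566 = -1.0512.
        Two-sided p = 2*Phi(z) = 0.293177.
Step 6: alpha = 0.1. fail to reject H0.

W+ = 5.5, W- = 15.5, W = min = 5.5, p = 0.293177, fail to reject H0.
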